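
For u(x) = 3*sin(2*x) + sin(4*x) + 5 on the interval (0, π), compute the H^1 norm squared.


||u||_{H^1(0,π)}^2 = 56*π

u'(x) = 6*cos(2*x) + 4*cos(4*x).
Expand u² and (u')² and integrate term by term on (0, π), using: for integers n ≥ 1, ∫_0^π sin²(nx) dx = ∫_0^π cos²(nx) dx = π/2; for n ≠ n', ∫_0^π sin(nx)sin(n'x) dx = ∫_0^π cos(nx)cos(n'x) dx = 0; and by product-to-sum, ∫_0^π sin(nx)cos(n'x) dx = ½∫_0^π [sin((n+n')x) + sin((n−n')x)] dx, which is 0 when n+n' is even and 2n/(n²−n'²) when n+n' is odd (it need not vanish on (0, π)). For the constant mode: ∫_0^π 1 dx = π, ∫_0^π cos(nx) dx = 0, ∫_0^π sin(nx) dx = (1−(−1)^n)/n.
  u² squared terms: (5)²·∫1 dx = 25·π = 25*π;  (3)²·∫sin(2x)² dx = 9·π/2 = 9*π/2;  (1)²·∫sin(4x)² dx = 1·π/2 = π/2.
  u² cross terms: 2·(5)·(3)·∫1·sin(2x) dx = 30·(0) = 0;  2·(5)·(1)·∫1·sin(4x) dx = 10·(0) = 0;  2·(3)·(1)·∫sin(2x)·sin(4x) dx = 6·(0) = 0.
  So ∫_0^π u² dx = 25*π + 9*π/2 + π/2 + 0 + 0 + 0 = 30*π.
  (u')² squared terms: (4)²·∫cos(4x)² dx = 16·π/2 = 8*π;  (6)²·∫cos(2x)² dx = 36·π/2 = 18*π.
  (u')² cross terms: 2·(4)·(6)·∫cos(4x)·cos(2x) dx = 48·(0) = 0.
  So ∫_0^π (u')² dx = 8*π + 18*π + 0 = 26*π.
||u||_{H^1}^2 = (30*π) + (26*π) = 56*π.


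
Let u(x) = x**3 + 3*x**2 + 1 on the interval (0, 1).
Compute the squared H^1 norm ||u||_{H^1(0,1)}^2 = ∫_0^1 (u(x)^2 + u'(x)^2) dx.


||u||_{H^1}^2 = 2047/70

The H^1 norm (squared) on an interval (0, L) is
  ||u||_{H^1}^2 = ∫_0^L u(x)^2 dx + ∫_0^L u'(x)^2 dx.
Compute u'(x) = 3*x**2 + 6*x.
Then u(x)^2 = x**6 + 6*x**5 + 9*x**4 + 2*x**3 + 6*x**2 + 1 and u'(x)^2 = 9*x**4 + 36*x**3 + 36*x**2.
Integrate each monomial from 0 to 1 using ∫_0^1 c·x^n dx = c·1^(n+1)/(n+1):
  ∫_0^1 u(x)^2 dx = ∫_0^1 (x^6 + 6*x^5 + 9*x^4 + 2*x^3 + 6*x^2 + 1) dx. Term by term:
    ∫_0^1 x^6 dx = 1/7;  ∫_0^1 6*x^5 dx = 1;  ∫_0^1 9*x^4 dx = 9/5;
    ∫_0^1 2*x^3 dx = 1/2;  ∫_0^1 6*x^2 dx = 2;  ∫_0^1 1 dx = 1.
  Sum: 1/7 + 1 + 9/5 + 1/2 + 2 + 1 = 451/70.
  ∫_0^1 u'(x)^2 dx = ∫_0^1 (9*x^4 + 36*x^3 + 36*x^2) dx. Term by term:
    ∫_0^1 9*x^4 dx = 9/5;  ∫_0^1 36*x^3 dx = 9;  ∫_0^1 36*x^2 dx = 12.
  Sum: 9/5 + 9 + 12 = 114/5.
Adding: ||u||_{H^1}^2 = 451/70 + 114/5 = 2047/70.


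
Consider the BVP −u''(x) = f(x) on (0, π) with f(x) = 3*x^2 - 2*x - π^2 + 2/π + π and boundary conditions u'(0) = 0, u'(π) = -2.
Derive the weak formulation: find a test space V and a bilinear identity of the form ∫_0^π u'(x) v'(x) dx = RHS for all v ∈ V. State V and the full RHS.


V = H^1(0, π) (v unrestricted at boundary; u is determined up to an additive constant); weak form: ∫_0^π u'v' dx = ∫_0^π (3*x^2 - 2*x - π^2 + 2/π + π) v dx − 2·v(π) for all v ∈ V.

Multiply both sides by a test function v and integrate from 0 to π:
  ∫_0^π −u''(x) v(x) dx = ∫_0^π f(x) v(x) dx.
Integrate the LHS by parts once:
  ∫_0^π −u'' v dx = −[u'(x) v(x)]_0^π + ∫_0^π u'(x) v'(x) dx.
Thus ∫_0^π u'(x) v'(x) dx = ∫_0^π f(x) v(x) dx + [u'(x) v(x)]_0^π.
Choose V so that boundary terms are either known or forced to vanish.
u has inhomogeneous Neumann u'(0) = 0, u'(π) = -2. [u' v]_0^π = (-2)·v(π) − (0)·v(0) = − 2·v(π). Take V = H^1(0, π); boundary term becomes part of RHS.
Weak formulation: find u (satisfying any essential BC) such that ∫_0^π u'(x) v'(x) dx = ∫_0^π f v dx − 2·v(π) for all v ∈ V (Neumann data are natural BCs: they enter the RHS as boundary terms).
Substituting f(x) = 3*x^2 - 2*x - π^2 + 2/π + π, the right-hand side is ∫_0^π (3*x^2 - 2*x - π^2 + 2/π + π) v dx − 2·v(π).
Compatibility check (pure Neumann): taking v ≡ 1 ∈ V gives 0 = ∫_0^π f dx + (-2) − (0), i.e. ∫_0^π f dx must equal u'(0) − u'(π) = 2. Indeed ∫_0^π (3*x^2 - 2*x - π^2 + 2/π + π) dx = 2, so the data are compatible. The solution is then unique only up to an additive constant (fix it e.g. by requiring ∫_0^π u dx = 0).


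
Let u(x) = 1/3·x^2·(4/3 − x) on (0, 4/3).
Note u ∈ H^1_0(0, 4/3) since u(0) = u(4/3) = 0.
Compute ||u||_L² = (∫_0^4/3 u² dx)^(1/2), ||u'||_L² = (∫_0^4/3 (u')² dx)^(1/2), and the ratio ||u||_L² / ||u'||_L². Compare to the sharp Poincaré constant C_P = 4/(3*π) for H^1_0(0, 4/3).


||u||_L² / ||u'||_L² = 2*sqrt(14)/21 < C_P = 4/(3*π).

u(x) = 1/3·x^2·(4/3 − x), so u'(x) = x*(8 - 9*x)/9.
u(x) = 1/3·x^2·(4/3 − x) vanishes at x = 0 and x = 4/3, so u ∈ H^1_0(0, 4/3). Differentiate via the product rule and integrate the resulting polynomials term by term.
  ∫_0^4/3 u² dx = ∫_0^4/3 (x^6/9 - 8*x^5/27 + 16*x^4/81) dx. Term by term:
    ∫_0^4/3 x^6/9 dx = 16384/137781;  ∫_0^4/3 -8*x^5/27 dx = -16384/59049;  ∫_0^4/3 16*x^4/81 dx = 16384/98415.
  Sum: 16384/137781 − 16384/59049 + 16384/98415 = 16384/2066715.
  ∫_0^4/3 (u')² dx = ∫_0^4/3 (x^4 - 16*x^3/9 + 64*x^2/81) dx. Term by term:
    ∫_0^4/3 x^4 dx = 1024/1215;  ∫_0^4/3 -16*x^3/9 dx = -1024/729;  ∫_0^4/3 64*x^2/81 dx = 4096/6561.
  Sum: 1024/1215 − 1024/729 + 4096/6561 = 2048/32805.
∫_0^4/3 u² dx = 16384/2066715, so ||u||_L² = 128*sqrt(35)/8505.
∫_0^4/3 (u')² dx = 2048/32805, so ||u'||_L² = 32*sqrt(10)/405.
Ratio ||u||_L² / ||u'||_L² = 2*sqrt(14)/21.
Sharp Poincaré constant on H^1_0(0, 4/3) is C_P = L/π = 4/(3*π), achieved by sin(3*π/4·x).
A polynomial bump cannot attain the sharp Poincaré constant (only the first sine eigenfunction does), so the ratio is strictly less than C_P, consistent with ||u||_L² ≤ C_P ||u'||_L².


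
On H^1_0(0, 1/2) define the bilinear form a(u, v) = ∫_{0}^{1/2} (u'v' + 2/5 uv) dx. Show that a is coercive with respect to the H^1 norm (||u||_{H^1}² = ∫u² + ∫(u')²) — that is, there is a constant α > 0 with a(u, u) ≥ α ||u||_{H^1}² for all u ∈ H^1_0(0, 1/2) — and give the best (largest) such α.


α = 2*(1 + 10*π^2)/(5*(1 + 4*π^2))

Coercivity of a(·,·) on H^1_0(0, 1/2) means a(u, u) ≥ α ||u||_{H^1}² for every u ∈ H^1_0.
The interval has length L = 1/2, and Poincaré/coercivity depend only on L. Here a(u, u) = ∫(u')² + (2/5)·∫u².
Here 0 < c = 2/5 < 1. The condition a(u,u) ≥ α||u||_{H^1}² reads (1−α)∫(u')² ≥ (α−c)∫u². Any admissible α is ≤ 1 (rapidly oscillating u have ∫u²/∫(u')² → 0), and α = 1 would force 0 ≥ (1−c)∫u², impossible since c < 1; so 1−α > 0. By the sharp Poincaré inequality on H^1_0 of an interval of length L, ∫(u')² ≥ (π/L)²∫u² with equality for the first sine mode sin(π(x−x₀)/L) (x₀ the left endpoint), so the inequality holds for all u iff (1−α)(π/L)² ≥ α − c, i.e. α ≤ ((π/L)² + c)/((π/L)² + 1) = (1 + c(L/π)²)/(1 + (L/π)²). With (π/L)² = 4*π^2 and c = 2/5, the largest admissible constant is α = ((π/L)² + c)/((π/L)² + 1).
Simplifying, α = 2*(1 + 10*π^2)/(5*(1 + 4*π^2)).


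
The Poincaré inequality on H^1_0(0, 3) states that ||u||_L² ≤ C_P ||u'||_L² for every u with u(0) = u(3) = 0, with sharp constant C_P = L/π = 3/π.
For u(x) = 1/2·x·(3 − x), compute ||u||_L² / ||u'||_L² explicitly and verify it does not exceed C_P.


||u||_L² / ||u'||_L² = 3*sqrt(10)/10 < C_P = 3/π.

u(x) = 1/2·x·(3 − x), so u'(x) = 3/2 - x.
u(x) = 1/2·x·(3 − x) vanishes at x = 0 and x = 3, so u ∈ H^1_0(0, 3). Differentiate via the product rule and integrate the resulting polynomials term by term.
  ∫_0^3 u² dx = ∫_0^3 (x^4/4 - 3*x^3/2 + 9*x^2/4) dx. Term by term:
    ∫_0^3 x^4/4 dx = 243/20;  ∫_0^3 -3*x^3/2 dx = -243/8;  ∫_0^3 9*x^2/4 dx = 81/4.
  Sum: 243/20 − 243/8 + 81/4 = 81/40.
  ∫_0^3 (u')² dx = ∫_0^3 (x^2 - 3*x + 9/4) dx. Term by term:
    ∫_0^3 x^2 dx = 9;  ∫_0^3 -3*x dx = -27/2;  ∫_0^3 9/4 dx = 27/4.
  Sum: 9 − 27/2 + 27/4 = 9/4.
∫_0^3 u² dx = 81/40, so ||u||_L² = 9*sqrt(10)/20.
∫_0^3 (u')² dx = 9/4, so ||u'||_L² = 3/2.
Ratio ||u||_L² / ||u'||_L² = 3*sqrt(10)/10.
Sharp Poincaré constant on H^1_0(0, 3) is C_P = L/π = 3/π, achieved by sin(π/3·x).
A polynomial bump cannot attain the sharp Poincaré constant (only the first sine eigenfunction does), so the ratio is strictly less than C_P, consistent with ||u||_L² ≤ C_P ||u'||_L².


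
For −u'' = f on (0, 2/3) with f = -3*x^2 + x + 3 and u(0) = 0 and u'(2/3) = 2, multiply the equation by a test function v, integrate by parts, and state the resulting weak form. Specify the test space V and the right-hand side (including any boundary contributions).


V = {v ∈ H^1(0, 2/3) : v(0) = 0} (test functions vanish at x = 0 where u is specified); weak form: ∫_0^2/3 u'v' dx = ∫_0^2/3 (-3*x^2 + x + 3) v dx + 2·v(2/3) for all v ∈ V.

Multiply both sides by a test function v and integrate from 0 to 2/3:
  ∫_0^2/3 −u''(x) v(x) dx = ∫_0^2/3 f(x) v(x) dx.
Integrate the LHS by parts once:
  ∫_0^2/3 −u'' v dx = −[u'(x) v(x)]_0^2/3 + ∫_0^2/3 u'(x) v'(x) dx.
Thus ∫_0^2/3 u'(x) v'(x) dx = ∫_0^2/3 f(x) v(x) dx + [u'(x) v(x)]_0^2/3.
Choose V so that boundary terms are either known or forced to vanish.
Mixed BC: u(0) = 0 (Dirichlet) and u'(2/3) = 2 (Neumann). Define V = {v ∈ H^1(0, 2/3) : v(0) = 0}. Then [u' v]_0^2/3 = u'(2/3)·v(2/3) − u'(0)·0 = 2·v(2/3).
Weak formulation: find u (satisfying any essential BC) such that ∫_0^2/3 u'(x) v'(x) dx = ∫_0^2/3 f v dx + 2·v(2/3) for all v ∈ V (Dirichlet at 0 absorbed into V; Neumann datum at x = 2/3 contributes the boundary term).
Substituting f(x) = -3*x^2 + x + 3, the right-hand side is ∫_0^2/3 (-3*x^2 + x + 3) v dx + 2·v(2/3).


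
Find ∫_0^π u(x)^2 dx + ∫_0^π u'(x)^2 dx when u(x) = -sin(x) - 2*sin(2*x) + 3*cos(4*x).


||u||_{H^1(0,π)}^2 = 68/5 + 175*π/2

u'(x) = -12*sin(4*x) - cos(x) - 4*cos(2*x).
Expand u² and (u')² and integrate term by term on (0, π), using: for integers n ≥ 1, ∫_0^π sin²(nx) dx = ∫_0^π cos²(nx) dx = π/2; for n ≠ n', ∫_0^π sin(nx)sin(n'x) dx = ∫_0^π cos(nx)cos(n'x) dx = 0; and by product-to-sum, ∫_0^π sin(nx)cos(n'x) dx = ½∫_0^π [sin((n+n')x) + sin((n−n')x)] dx, which is 0 when n+n' is even and 2n/(n²−n'²) when n+n' is odd (it need not vanish on (0, π)).
  u² squared terms: (-1)²·∫sin(x)² dx = 1·π/2 = π/2;  (-2)²·∫sin(2x)² dx = 4·π/2 = 2*π;  (3)²·∫cos(4x)² dx = 9·π/2 = 9*π/2.
  u² cross terms: 2·(-1)·(-2)·∫sin(x)·sin(2x) dx = 4·(0) = 0;  2·(-1)·(3)·∫sin(x)·cos(4x) dx = -6·(-2/15) = 4/5;  2·(-2)·(3)·∫sin(2x)·cos(4x) dx = -12·(0) = 0.
  So ∫_0^π u² dx = π/2 + 2*π + 9*π/2 + 0 + 4/5 + 0 = 4/5 + 7*π.
  (u')² squared terms: (-1)²·∫cos(x)² dx = 1·π/2 = π/2;  (-12)²·∫sin(4x)² dx = 144·π/2 = 72*π;  (-4)²·∫cos(2x)² dx = 16·π/2 = 8*π.
  (u')² cross terms: 2·(-1)·(-12)·∫cos(x)·sin(4x) dx = 24·(8/15) = 64/5;  2·(-1)·(-4)·∫cos(x)·cos(2x) dx = 8·(0) = 0;  2·(-12)·(-4)·∫sin(4x)·cos(2x) dx = 96·(0) = 0.
  So ∫_0^π (u')² dx = π/2 + 72*π + 8*π + 64/5 + 0 + 0 = 64/5 + 161*π/2.
||u||_{H^1}^2 = (4/5 + 7*π) + (64/5 + 161*π/2) = 68/5 + 175*π/2.


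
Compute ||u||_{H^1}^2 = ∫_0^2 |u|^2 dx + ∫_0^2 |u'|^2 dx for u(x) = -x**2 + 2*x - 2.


||u||_{H^1}^2 = 32/5

The H^1 norm (squared) on an interval (0, L) is
  ||u||_{H^1}^2 = ∫_0^L u(x)^2 dx + ∫_0^L u'(x)^2 dx.
Compute u'(x) = 2 - 2*x.
Then u(x)^2 = x**4 - 4*x**3 + 8*x**2 - 8*x + 4 and u'(x)^2 = 4*x**2 - 8*x + 4.
Integrate each monomial from 0 to 2 using ∫_0^2 c·x^n dx = c·2^(n+1)/(n+1):
  ∫_0^2 u(x)^2 dx = ∫_0^2 (x^4 - 4*x^3 + 8*x^2 - 8*x + 4) dx. Term by term:
    ∫_0^2 x^4 dx = 32/5;  ∫_0^2 -4*x^3 dx = -16;  ∫_0^2 8*x^2 dx = 64/3;
    ∫_0^2 -8*x dx = -16;  ∫_0^2 4 dx = 8.
  Sum: 32/5 − 16 + 64/3 − 16 + 8 = 56/15.
  ∫_0^2 u'(x)^2 dx = ∫_0^2 (4*x^2 - 8*x + 4) dx. Term by term:
    ∫_0^2 4*x^2 dx = 32/3;  ∫_0^2 -8*x dx = -16;  ∫_0^2 4 dx = 8.
  Sum: 32/3 − 16 + 8 = 8/3.
Adding: ||u||_{H^1}^2 = 56/15 + 8/3 = 32/5.


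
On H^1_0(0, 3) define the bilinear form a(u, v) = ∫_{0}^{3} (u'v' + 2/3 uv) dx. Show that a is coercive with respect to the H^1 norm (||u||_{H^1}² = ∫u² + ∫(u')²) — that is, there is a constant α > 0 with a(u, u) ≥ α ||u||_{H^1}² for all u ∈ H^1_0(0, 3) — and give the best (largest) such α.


α = (6 + π^2)/(9 + π^2)

Coercivity of a(·,·) on H^1_0(0, 3) means a(u, u) ≥ α ||u||_{H^1}² for every u ∈ H^1_0.
The interval has length L = 3, and Poincaré/coercivity depend only on L. Here a(u, u) = ∫(u')² + (2/3)·∫u².
Here 0 < c = 2/3 < 1. The condition a(u,u) ≥ α||u||_{H^1}² reads (1−α)∫(u')² ≥ (α−c)∫u². Any admissible α is ≤ 1 (rapidly oscillating u have ∫u²/∫(u')² → 0), and α = 1 would force 0 ≥ (1−c)∫u², impossible since c < 1; so 1−α > 0. By the sharp Poincaré inequality on H^1_0 of an interval of length L, ∫(u')² ≥ (π/L)²∫u² with equality for the first sine mode sin(π(x−x₀)/L) (x₀ the left endpoint), so the inequality holds for all u iff (1−α)(π/L)² ≥ α − c, i.e. α ≤ ((π/L)² + c)/((π/L)² + 1) = (1 + c(L/π)²)/(1 + (L/π)²). With (π/L)² = π^2/9 and c = 2/3, the largest admissible constant is α = ((π/L)² + c)/((π/L)² + 1).
Simplifying, α = (6 + π^2)/(9 + π^2).


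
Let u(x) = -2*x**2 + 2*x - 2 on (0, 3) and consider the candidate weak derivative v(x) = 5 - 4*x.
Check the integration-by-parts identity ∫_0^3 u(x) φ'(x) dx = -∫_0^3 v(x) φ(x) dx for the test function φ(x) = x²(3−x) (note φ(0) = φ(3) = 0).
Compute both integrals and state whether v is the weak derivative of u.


LHS = 351/10, RHS = 297/20. No, v is not the weak derivative of u.

u(x) = -2*x**2 + 2*x - 2, classical derivative u'(x) = 2 - 4*x.
φ(x) = x²(3−x), so φ'(x) = 3*x*(2 - x).
Note φ(0) = φ(3) = 0, so the boundary term u·φ vanishes.
LHS = ∫_0^3 u(x) φ'(x) dx = ∫_0^3 (6*x^4 - 18*x^3 + 18*x^2 - 12*x) dx. Term by term:
  ∫_0^3 6*x^4 dx = 1458/5;  ∫_0^3 -18*x^3 dx = -729/2;  ∫_0^3 18*x^2 dx = 162;
  ∫_0^3 -12*x dx = -54.
Sum: 1458/5 − 729/2 + 162 − 54 = 351/10.
So LHS = 351/10.
∫_0^3 v(x) φ(x) dx = ∫_0^3 (4*x^4 - 17*x^3 + 15*x^2) dx. Term by term:
  ∫_0^3 4*x^4 dx = 972/5;  ∫_0^3 -17*x^3 dx = -1377/4;  ∫_0^3 15*x^2 dx = 135.
Sum: 972/5 − 1377/4 + 135 = -297/20.
So RHS = -∫_0^3 v(x) φ(x) dx = 297/20.
LHS − RHS = 81/4 ≠ 0, so the identity fails.
(For a valid weak derivative the identity must hold for EVERY test function, in particular this one. The failure shows v is NOT the weak derivative of u.)
Correct weak derivative would be u'(x) = 2 - 4*x.


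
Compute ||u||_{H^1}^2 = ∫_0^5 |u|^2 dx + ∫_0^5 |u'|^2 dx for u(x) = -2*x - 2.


||u||_{H^1}^2 = 920/3

The H^1 norm (squared) on an interval (0, L) is
  ||u||_{H^1}^2 = ∫_0^L u(x)^2 dx + ∫_0^L u'(x)^2 dx.
Compute u'(x) = -2.
Then u(x)^2 = 4*x**2 + 8*x + 4 and u'(x)^2 = 4.
Integrate each monomial from 0 to 5 using ∫_0^5 c·x^n dx = c·5^(n+1)/(n+1):
  ∫_0^5 u(x)^2 dx = ∫_0^5 (4*x^2 + 8*x + 4) dx. Term by term:
    ∫_0^5 4*x^2 dx = 500/3;  ∫_0^5 8*x dx = 100;  ∫_0^5 4 dx = 20.
  Sum: 500/3 + 100 + 20 = 860/3.
  ∫_0^5 u'(x)^2 dx = ∫_0^5 (4) dx. Term by term:
    ∫_0^5 4 dx = 20.
Adding: ||u||_{H^1}^2 = 860/3 + 20 = 920/3.


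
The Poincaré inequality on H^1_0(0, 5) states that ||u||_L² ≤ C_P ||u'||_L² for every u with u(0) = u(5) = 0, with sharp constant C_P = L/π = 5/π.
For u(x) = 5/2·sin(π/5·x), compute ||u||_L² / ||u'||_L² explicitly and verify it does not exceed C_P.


||u||_L² / ||u'||_L² = 5/π = C_P.

u(x) = 5/2·sin(π/5·x), so u'(x) = π*cos(π*x/5)/2.
Writing u(x) = A·sin(kπx/L) with A = 5/2 and k = 1, use ∫_0^L sin²(kπx/L) dx = L/2 and ∫_0^L cos²(kπx/L) dx = L/2.
u² = 25/4·sin²(π/5·x) and (u')² = π^2/4·cos²(π/5·x), and each of sin², cos² integrates to L/2 = 5/2 over (0, 5).
∫_0^5 u² dx = 125/8, so ||u||_L² = 5*sqrt(10)/4.
∫_0^5 (u')² dx = 5*π^2/8, so ||u'||_L² = sqrt(10)*π/4.
Ratio ||u||_L² / ||u'||_L² = 5/π.
Sharp Poincaré constant on H^1_0(0, 5) is C_P = L/π = 5/π, achieved by sin(π/5·x).
This is the k = 1 eigenfunction (up to amplitude), so the ratio equals the sharp Poincaré constant exactly.


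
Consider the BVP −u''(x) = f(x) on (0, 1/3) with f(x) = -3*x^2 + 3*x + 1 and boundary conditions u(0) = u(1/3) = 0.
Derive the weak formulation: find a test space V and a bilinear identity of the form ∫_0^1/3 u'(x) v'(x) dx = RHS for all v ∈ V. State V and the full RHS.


V = H^1_0(0, 1/3) (so v(0) = v(1/3) = 0); weak form: ∫_0^1/3 u'v' dx = ∫_0^1/3 (-3*x^2 + 3*x + 1) v dx for all v ∈ V.

Multiply both sides by a test function v and integrate from 0 to 1/3:
  ∫_0^1/3 −u''(x) v(x) dx = ∫_0^1/3 f(x) v(x) dx.
Integrate the LHS by parts once:
  ∫_0^1/3 −u'' v dx = −[u'(x) v(x)]_0^1/3 + ∫_0^1/3 u'(x) v'(x) dx.
Thus ∫_0^1/3 u'(x) v'(x) dx = ∫_0^1/3 f(x) v(x) dx + [u'(x) v(x)]_0^1/3.
Choose V so that boundary terms are either known or forced to vanish.
u is Dirichlet: u(0) = u(1/3) = 0. Let V = H^1_0(0, 1/3); then v(0) = v(1/3) = 0, and [u' v]_0^1/3 = 0.
Weak formulation: find u (satisfying any essential BC) such that ∫_0^1/3 u'(x) v'(x) dx = ∫_0^1/3 f v dx for all v ∈ V.
Substituting f(x) = -3*x^2 + 3*x + 1, the right-hand side is ∫_0^1/3 (-3*x^2 + 3*x + 1) v dx.


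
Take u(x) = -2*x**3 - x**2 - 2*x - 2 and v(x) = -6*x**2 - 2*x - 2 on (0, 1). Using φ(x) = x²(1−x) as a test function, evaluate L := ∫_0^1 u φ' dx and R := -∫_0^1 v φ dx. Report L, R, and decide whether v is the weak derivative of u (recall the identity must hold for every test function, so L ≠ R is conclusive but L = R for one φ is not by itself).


LHS = 7/15, RHS = 7/15. Yes, v = u' weakly.

u(x) = -2*x**3 - x**2 - 2*x - 2, classical derivative u'(x) = -6*x**2 - 2*x - 2.
φ(x) = x²(1−x), so φ'(x) = x*(2 - 3*x).
Note φ(0) = φ(1) = 0, so the boundary term u·φ vanishes.
LHS = ∫_0^1 u(x) φ'(x) dx = ∫_0^1 (6*x^5 - x^4 + 4*x^3 + 2*x^2 - 4*x) dx. Term by term:
  ∫_0^1 6*x^5 dx = 1;  ∫_0^1 -x^4 dx = -1/5;  ∫_0^1 4*x^3 dx = 1;
  ∫_0^1 2*x^2 dx = 2/3;  ∫_0^1 -4*x dx = -2.
Sum: 1 − 1/5 + 1 + 2/3 − 2 = 7/15.
So LHS = 7/15.
∫_0^1 v(x) φ(x) dx = ∫_0^1 (6*x^5 - 4*x^4 - 2*x^2) dx. Term by term:
  ∫_0^1 6*x^5 dx = 1;  ∫_0^1 -4*x^4 dx = -4/5;  ∫_0^1 -2*x^2 dx = -2/3.
Sum: 1 − 4/5 − 2/3 = -7/15.
So RHS = -∫_0^1 v(x) φ(x) dx = 7/15.
LHS = RHS, so the identity holds for this test φ.
Moreover u is smooth here and v(x) = u'(x) = -6*x**2 - 2*x - 2 pointwise, so the identity holds for every test function. Hence v is the weak derivative of u.


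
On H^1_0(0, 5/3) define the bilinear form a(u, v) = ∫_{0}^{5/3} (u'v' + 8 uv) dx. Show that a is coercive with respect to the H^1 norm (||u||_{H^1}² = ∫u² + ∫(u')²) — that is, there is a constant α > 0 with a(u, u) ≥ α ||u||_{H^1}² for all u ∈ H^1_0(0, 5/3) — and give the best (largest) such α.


α = 1

Coercivity of a(·,·) on H^1_0(0, 5/3) means a(u, u) ≥ α ||u||_{H^1}² for every u ∈ H^1_0.
The interval has length L = 5/3, and Poincaré/coercivity depend only on L. Here a(u, u) = ∫(u')² + (8)·∫u².
Here c = 8 ≥ 1, so a(u,u) = ∫(u')² + c∫u² ≥ ∫(u')² + ∫u² = ||u||_{H^1}², i.e. α = 1 works. No larger α is possible: a(u,u) ≥ α||u||_{H^1}² means (1−α)∫(u')² ≥ (α−c)∫u², and for the modes u_n = sin(nπ(x−x₀)/L) (x₀ the left endpoint) one has ∫u_n²/∫(u_n')² = (L/(nπ))² → 0, so a(u_n,u_n)/||u_n||_{H^1}² → 1. Hence the optimal constant is α = 1.
Therefore α = 1.


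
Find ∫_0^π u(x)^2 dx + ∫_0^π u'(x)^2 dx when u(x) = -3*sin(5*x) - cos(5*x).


||u||_{H^1(0,π)}^2 = 130*π

u'(x) = 5*sin(5*x) - 15*cos(5*x).
Expand u² and (u')² and integrate term by term on (0, π), using: for integers n ≥ 1, ∫_0^π sin²(nx) dx = ∫_0^π cos²(nx) dx = π/2; for n ≠ n', ∫_0^π sin(nx)sin(n'x) dx = ∫_0^π cos(nx)cos(n'x) dx = 0; and by product-to-sum, ∫_0^π sin(nx)cos(n'x) dx = ½∫_0^π [sin((n+n')x) + sin((n−n')x)] dx, which is 0 when n+n' is even and 2n/(n²−n'²) when n+n' is odd (it need not vanish on (0, π)).
  u² squared terms: (-1)²·∫cos(5x)² dx = 1·π/2 = π/2;  (-3)²·∫sin(5x)² dx = 9·π/2 = 9*π/2.
  u² cross terms: 2·(-1)·(-3)·∫cos(5x)·sin(5x) dx = 6·(0) = 0.
  So ∫_0^π u² dx = π/2 + 9*π/2 + 0 = 5*π.
  (u')² squared terms: (-15)²·∫cos(5x)² dx = 225·π/2 = 225*π/2;  (5)²·∫sin(5x)² dx = 25·π/2 = 25*π/2.
  (u')² cross terms: 2·(-15)·(5)·∫cos(5x)·sin(5x) dx = -150·(0) = 0.
  So ∫_0^π (u')² dx = 225*π/2 + 25*π/2 + 0 = 125*π.
||u||_{H^1}^2 = (5*π) + (125*π) = 130*π.


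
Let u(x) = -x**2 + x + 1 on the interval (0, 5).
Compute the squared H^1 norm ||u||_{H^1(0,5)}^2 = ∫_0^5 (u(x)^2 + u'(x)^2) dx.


||u||_{H^1}^2 = 845/2

The H^1 norm (squared) on an interval (0, L) is
  ||u||_{H^1}^2 = ∫_0^L u(x)^2 dx + ∫_0^L u'(x)^2 dx.
Compute u'(x) = 1 - 2*x.
Then u(x)^2 = x**4 - 2*x**3 - x**2 + 2*x + 1 and u'(x)^2 = 4*x**2 - 4*x + 1.
Integrate each monomial from 0 to 5 using ∫_0^5 c·x^n dx = c·5^(n+1)/(n+1):
  ∫_0^5 u(x)^2 dx = ∫_0^5 (x^4 - 2*x^3 - x^2 + 2*x + 1) dx. Term by term:
    ∫_0^5 x^4 dx = 625;  ∫_0^5 -2*x^3 dx = -625/2;  ∫_0^5 -x^2 dx = -125/3;
    ∫_0^5 2*x dx = 25;  ∫_0^5 1 dx = 5.
  Sum: 625 − 625/2 − 125/3 + 25 + 5 = 1805/6.
  ∫_0^5 u'(x)^2 dx = ∫_0^5 (4*x^2 - 4*x + 1) dx. Term by term:
    ∫_0^5 4*x^2 dx = 500/3;  ∫_0^5 -4*x dx = -50;  ∫_0^5 1 dx = 5.
  Sum: 500/3 − 50 + 5 = 365/3.
Adding: ||u||_{H^1}^2 = 1805/6 + 365/3 = 845/2.


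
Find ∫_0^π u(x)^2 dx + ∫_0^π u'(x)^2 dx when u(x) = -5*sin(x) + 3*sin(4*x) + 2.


||u||_{H^1(0,π)}^2 = -40 + 211*π/2

u'(x) = -5*cos(x) + 12*cos(4*x).
Expand u² and (u')² and integrate term by term on (0, π), using: for integers n ≥ 1, ∫_0^π sin²(nx) dx = ∫_0^π cos²(nx) dx = π/2; for n ≠ n', ∫_0^π sin(nx)sin(n'x) dx = ∫_0^π cos(nx)cos(n'x) dx = 0; and by product-to-sum, ∫_0^π sin(nx)cos(n'x) dx = ½∫_0^π [sin((n+n')x) + sin((n−n')x)] dx, which is 0 when n+n' is even and 2n/(n²−n'²) when n+n' is odd (it need not vanish on (0, π)). For the constant mode: ∫_0^π 1 dx = π, ∫_0^π cos(nx) dx = 0, ∫_0^π sin(nx) dx = (1−(−1)^n)/n.
  u² squared terms: (2)²·∫1 dx = 4·π = 4*π;  (-5)²·∫sin(x)² dx = 25·π/2 = 25*π/2;  (3)²·∫sin(4x)² dx = 9·π/2 = 9*π/2.
  u² cross terms: 2·(2)·(-5)·∫1·sin(x) dx = -20·(2) = -40;  2·(2)·(3)·∫1·sin(4x) dx = 12·(0) = 0;  2·(-5)·(3)·∫sin(x)·sin(4x) dx = -30·(0) = 0.
  So ∫_0^π u² dx = 4*π + 25*π/2 + 9*π/2 − 40 + 0 + 0 = -40 + 21*π.
  (u')² squared terms: (-5)²·∫cos(x)² dx = 25·π/2 = 25*π/2;  (12)²·∫cos(4x)² dx = 144·π/2 = 72*π.
  (u')² cross terms: 2·(-5)·(12)·∫cos(x)·cos(4x) dx = -120·(0) = 0.
  So ∫_0^π (u')² dx = 25*π/2 + 72*π + 0 = 169*π/2.
||u||_{H^1}^2 = (-40 + 21*π) + (169*π/2) = -40 + 211*π/2.


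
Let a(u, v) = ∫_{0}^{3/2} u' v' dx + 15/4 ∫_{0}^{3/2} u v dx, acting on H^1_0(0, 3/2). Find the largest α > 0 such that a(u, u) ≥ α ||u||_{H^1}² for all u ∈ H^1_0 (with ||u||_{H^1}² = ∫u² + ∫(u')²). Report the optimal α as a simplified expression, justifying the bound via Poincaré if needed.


α = 1

Coercivity of a(·,·) on H^1_0(0, 3/2) means a(u, u) ≥ α ||u||_{H^1}² for every u ∈ H^1_0.
The interval has length L = 3/2, and Poincaré/coercivity depend only on L. Here a(u, u) = ∫(u')² + (15/4)·∫u².
Here c = 15/4 ≥ 1, so a(u,u) = ∫(u')² + c∫u² ≥ ∫(u')² + ∫u² = ||u||_{H^1}², i.e. α = 1 works. No larger α is possible: a(u,u) ≥ α||u||_{H^1}² means (1−α)∫(u')² ≥ (α−c)∫u², and for the modes u_n = sin(nπ(x−x₀)/L) (x₀ the left endpoint) one has ∫u_n²/∫(u_n')² = (L/(nπ))² → 0, so a(u_n,u_n)/||u_n||_{H^1}² → 1. Hence the optimal constant is α = 1.
Therefore α = 1.


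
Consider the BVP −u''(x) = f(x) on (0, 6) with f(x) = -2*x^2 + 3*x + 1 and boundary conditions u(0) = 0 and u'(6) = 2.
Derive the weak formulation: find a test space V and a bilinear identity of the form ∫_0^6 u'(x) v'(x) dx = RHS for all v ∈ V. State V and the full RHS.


V = {v ∈ H^1(0, 6) : v(0) = 0} (test functions vanish at x = 0 where u is specified); weak form: ∫_0^6 u'v' dx = ∫_0^6 (-2*x^2 + 3*x + 1) v dx + 2·v(6) for all v ∈ V.

Multiply both sides by a test function v and integrate from 0 to 6:
  ∫_0^6 −u''(x) v(x) dx = ∫_0^6 f(x) v(x) dx.
Integrate the LHS by parts once:
  ∫_0^6 −u'' v dx = −[u'(x) v(x)]_0^6 + ∫_0^6 u'(x) v'(x) dx.
Thus ∫_0^6 u'(x) v'(x) dx = ∫_0^6 f(x) v(x) dx + [u'(x) v(x)]_0^6.
Choose V so that boundary terms are either known or forced to vanish.
Mixed BC: u(0) = 0 (Dirichlet) and u'(6) = 2 (Neumann). Define V = {v ∈ H^1(0, 6) : v(0) = 0}. Then [u' v]_0^6 = u'(6)·v(6) − u'(0)·0 = 2·v(6).
Weak formulation: find u (satisfying any essential BC) such that ∫_0^6 u'(x) v'(x) dx = ∫_0^6 f v dx + 2·v(6) for all v ∈ V (Dirichlet at 0 absorbed into V; Neumann datum at x = 6 contributes the boundary term).
Substituting f(x) = -2*x^2 + 3*x + 1, the right-hand side is ∫_0^6 (-2*x^2 + 3*x + 1) v dx + 2·v(6).


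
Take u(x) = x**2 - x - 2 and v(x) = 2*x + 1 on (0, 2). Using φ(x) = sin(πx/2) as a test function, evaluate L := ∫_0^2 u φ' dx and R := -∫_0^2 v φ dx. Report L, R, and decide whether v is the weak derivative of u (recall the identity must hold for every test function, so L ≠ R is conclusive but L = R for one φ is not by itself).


LHS = -4/π, RHS = -12/π. No, v is not the weak derivative of u.

u(x) = x**2 - x - 2, classical derivative u'(x) = 2*x - 1.
φ(x) = sin(πx/2), so φ'(x) = π*cos(π*x/2)/2.
Note φ(0) = φ(2) = 0, so the boundary term u·φ vanishes.
LHS = ∫_0^2 u(x) φ'(x) dx = ∫_0^2 (π*x^2*cos(π*x/2)/2 - π*x*cos(π*x/2)/2 - π*cos(π*x/2)) dx. Term by term:
  ∫_0^2 -π*cos(π*x/2) dx = 0;  ∫_0^2 π*x^2*cos(π*x/2)/2 dx = -8/π;  ∫_0^2 -π*x*cos(π*x/2)/2 dx = 4/π.
Sum: 0 − 8/π + 4/π = -4/π.
So LHS = -4/π.
∫_0^2 v(x) φ(x) dx = ∫_0^2 (2*x*sin(π*x/2) + sin(π*x/2)) dx. Term by term:
  ∫_0^2 2*x*sin(π*x/2) dx = 8/π;  ∫_0^2 sin(π*x/2) dx = 4/π.
Sum: 8/π + 4/π = 12/π.
So RHS = -∫_0^2 v(x) φ(x) dx = -12/π.
LHS − RHS = 8/π ≠ 0, so the identity fails.
(For a valid weak derivative the identity must hold for EVERY test function, in particular this one. The failure shows v is NOT the weak derivative of u.)
Correct weak derivative would be u'(x) = 2*x - 1.


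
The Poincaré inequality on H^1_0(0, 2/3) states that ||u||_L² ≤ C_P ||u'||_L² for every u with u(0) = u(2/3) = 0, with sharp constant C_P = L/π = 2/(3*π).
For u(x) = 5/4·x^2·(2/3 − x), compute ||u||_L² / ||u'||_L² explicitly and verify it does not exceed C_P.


||u||_L² / ||u'||_L² = sqrt(14)/21 < C_P = 2/(3*π).

u(x) = 5/4·x^2·(2/3 − x), so u'(x) = 5*x*(4 - 9*x)/12.
u(x) = 5/4·x^2·(2/3 − x) vanishes at x = 0 and x = 2/3, so u ∈ H^1_0(0, 2/3). Differentiate via the product rule and integrate the resulting polynomials term by term.
  ∫_0^2/3 u² dx = ∫_0^2/3 (25*x^6/16 - 25*x^5/12 + 25*x^4/36) dx. Term by term:
    ∫_0^2/3 25*x^6/16 dx = 200/15309;  ∫_0^2/3 -25*x^5/12 dx = -200/6561;  ∫_0^2/3 25*x^4/36 dx = 40/2187.
  Sum: 200/15309 − 200/6561 + 40/2187 = 40/45927.
  ∫_0^2/3 (u')² dx = ∫_0^2/3 (225*x^4/16 - 25*x^3/2 + 25*x^2/9) dx. Term by term:
    ∫_0^2/3 225*x^4/16 dx = 10/27;  ∫_0^2/3 -25*x^3/2 dx = -50/81;  ∫_0^2/3 25*x^2/9 dx = 200/729.
  Sum: 10/27 − 50/81 + 200/729 = 20/729.
∫_0^2/3 u² dx = 40/45927, so ||u||_L² = 2*sqrt(70)/567.
∫_0^2/3 (u')² dx = 20/729, so ||u'||_L² = 2*sqrt(5)/27.
Ratio ||u||_L² / ||u'||_L² = sqrt(14)/21.
Sharp Poincaré constant on H^1_0(0, 2/3) is C_P = L/π = 2/(3*π), achieved by sin(3*π/2·x).
A polynomial bump cannot attain the sharp Poincaré constant (only the first sine eigenfunction does), so the ratio is strictly less than C_P, consistent with ||u||_L² ≤ C_P ||u'||_L².


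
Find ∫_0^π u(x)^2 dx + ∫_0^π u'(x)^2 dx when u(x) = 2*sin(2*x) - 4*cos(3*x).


||u||_{H^1(0,π)}^2 = 128 + 90*π

u'(x) = 12*sin(3*x) + 4*cos(2*x).
Expand u² and (u')² and integrate term by term on (0, π), using: for integers n ≥ 1, ∫_0^π sin²(nx) dx = ∫_0^π cos²(nx) dx = π/2; for n ≠ n', ∫_0^π sin(nx)sin(n'x) dx = ∫_0^π cos(nx)cos(n'x) dx = 0; and by product-to-sum, ∫_0^π sin(nx)cos(n'x) dx = ½∫_0^π [sin((n+n')x) + sin((n−n')x)] dx, which is 0 when n+n' is even and 2n/(n²−n'²) when n+n' is odd (it need not vanish on (0, π)).
  u² squared terms: (-4)²·∫cos(3x)² dx = 16·π/2 = 8*π;  (2)²·∫sin(2x)² dx = 4·π/2 = 2*π.
  u² cross terms: 2·(-4)·(2)·∫cos(3x)·sin(2x) dx = -16·(-4/5) = 64/5.
  So ∫_0^π u² dx = 8*π + 2*π + 64/5 = 64/5 + 10*π.
  (u')² squared terms: (4)²·∫cos(2x)² dx = 16·π/2 = 8*π;  (12)²·∫sin(3x)² dx = 144·π/2 = 72*π.
  (u')² cross terms: 2·(4)·(12)·∫cos(2x)·sin(3x) dx = 96·(6/5) = 576/5.
  So ∫_0^π (u')² dx = 8*π + 72*π + 576/5 = 576/5 + 80*π.
||u||_{H^1}^2 = (64/5 + 10*π) + (576/5 + 80*π) = 128 + 90*π.


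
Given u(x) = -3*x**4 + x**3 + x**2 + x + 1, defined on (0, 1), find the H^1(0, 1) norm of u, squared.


||u||_{H^1}^2 = 2677/420

The H^1 norm (squared) on an interval (0, L) is
  ||u||_{H^1}^2 = ∫_0^L u(x)^2 dx + ∫_0^L u'(x)^2 dx.
Compute u'(x) = -12*x**3 + 3*x**2 + 2*x + 1.
Then u(x)^2 = 9*x**8 - 6*x**7 - 5*x**6 - 4*x**5 - 3*x**4 + 4*x**3 + 3*x**2 + 2*x + 1 and u'(x)^2 = 144*x**6 - 72*x**5 - 39*x**4 - 12*x**3 + 10*x**2 + 4*x + 1.
Integrate each monomial from 0 to 1 using ∫_0^1 c·x^n dx = c·1^(n+1)/(n+1):
  ∫_0^1 u(x)^2 dx = ∫_0^1 (9*x^8 - 6*x^7 - 5*x^6 - 4*x^5 - 3*x^4 + 4*x^3 + 3*x^2 + 2*x + 1) dx. Term by term:
    ∫_0^1 9*x^8 dx = 1;  ∫_0^1 -6*x^7 dx = -3/4;  ∫_0^1 -5*x^6 dx = -5/7;
    ∫_0^1 -4*x^5 dx = -2/3;  ∫_0^1 -3*x^4 dx = -3/5;  ∫_0^1 4*x^3 dx = 1;
    ∫_0^1 3*x^2 dx = 1;  ∫_0^1 2*x dx = 1;  ∫_0^1 1 dx = 1.
  Sum: 1 − 3/4 − 5/7 − 2/3 − 3/5 + 1 + 1 + 1 + 1 = 953/420.
  ∫_0^1 u'(x)^2 dx = ∫_0^1 (144*x^6 - 72*x^5 - 39*x^4 - 12*x^3 + 10*x^2 + 4*x + 1) dx. Term by term:
    ∫_0^1 144*x^6 dx = 144/7;  ∫_0^1 -72*x^5 dx = -12;  ∫_0^1 -39*x^4 dx = -39/5;
    ∫_0^1 -12*x^3 dx = -3;  ∫_0^1 10*x^2 dx = 10/3;  ∫_0^1 4*x dx = 2;
    ∫_0^1 1 dx = 1.
  Sum: 144/7 − 12 − 39/5 − 3 + 10/3 + 2 + 1 = 431/105.
Adding: ||u||_{H^1}^2 = 953/420 + 431/105 = 2677/420.


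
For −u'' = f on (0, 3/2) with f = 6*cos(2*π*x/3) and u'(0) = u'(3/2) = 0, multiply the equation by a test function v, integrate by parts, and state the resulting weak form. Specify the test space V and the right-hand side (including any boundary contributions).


V = H^1(0, 3/2) (no boundary constraint on v; u is determined up to an additive constant); weak form: ∫_0^3/2 u'v' dx = ∫_0^3/2 (6*cos(2*π*x/3)) v dx for all v ∈ V.

Multiply both sides by a test function v and integrate from 0 to 3/2:
  ∫_0^3/2 −u''(x) v(x) dx = ∫_0^3/2 f(x) v(x) dx.
Integrate the LHS by parts once:
  ∫_0^3/2 −u'' v dx = −[u'(x) v(x)]_0^3/2 + ∫_0^3/2 u'(x) v'(x) dx.
Thus ∫_0^3/2 u'(x) v'(x) dx = ∫_0^3/2 f(x) v(x) dx + [u'(x) v(x)]_0^3/2.
Choose V so that boundary terms are either known or forced to vanish.
u has homogeneous Neumann: u'(0) = u'(3/2) = 0. So [u' v]_0^3/2 = 0·v(3/2) − 0·v(0) = 0 for any v; take V = H^1(0, 3/2).
Weak formulation: find u (satisfying any essential BC) such that ∫_0^3/2 u'(x) v'(x) dx = ∫_0^3/2 f v dx for all v ∈ V (homogeneous Neumann, so boundary terms vanish).
Substituting f(x) = 6*cos(2*π*x/3), the right-hand side is ∫_0^3/2 (6*cos(2*π*x/3)) v dx.
Compatibility check (pure Neumann): taking v ≡ 1 ∈ V gives 0 = ∫_0^3/2 f dx + (0) − (0), i.e. ∫_0^3/2 f dx must equal u'(0) − u'(3/2) = 0. Indeed ∫_0^3/2 (6*cos(2*π*x/3)) dx = 0, so the data are compatible. The solution is then unique only up to an additive constant (fix it e.g. by requiring ∫_0^3/2 u dx = 0).


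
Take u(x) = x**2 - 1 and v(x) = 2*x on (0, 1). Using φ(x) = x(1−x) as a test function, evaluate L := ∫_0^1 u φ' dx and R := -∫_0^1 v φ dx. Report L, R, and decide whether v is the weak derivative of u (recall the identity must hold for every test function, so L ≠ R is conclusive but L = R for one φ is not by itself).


LHS = -1/6, RHS = -1/6. Yes, v = u' weakly.

u(x) = x**2 - 1, classical derivative u'(x) = 2*x.
φ(x) = x(1−x), so φ'(x) = 1 - 2*x.
Note φ(0) = φ(1) = 0, so the boundary term u·φ vanishes.
LHS = ∫_0^1 u(x) φ'(x) dx = ∫_0^1 (-2*x^3 + x^2 + 2*x - 1) dx. Term by term:
  ∫_0^1 -2*x^3 dx = -1/2;  ∫_0^1 x^2 dx = 1/3;  ∫_0^1 2*x dx = 1;
  ∫_0^1 -1 dx = -1.
Sum: -1/2 + 1/3 + 1 − 1 = -1/6.
So LHS = -1/6.
∫_0^1 v(x) φ(x) dx = ∫_0^1 (-2*x^3 + 2*x^2) dx. Term by term:
  ∫_0^1 -2*x^3 dx = -1/2;  ∫_0^1 2*x^2 dx = 2/3.
Sum: -1/2 + 2/3 = 1/6.
So RHS = -∫_0^1 v(x) φ(x) dx = -1/6.
LHS = RHS, so the identity holds for this test φ.
Moreover u is smooth here and v(x) = u'(x) = 2*x pointwise, so the identity holds for every test function. Hence v is the weak derivative of u.


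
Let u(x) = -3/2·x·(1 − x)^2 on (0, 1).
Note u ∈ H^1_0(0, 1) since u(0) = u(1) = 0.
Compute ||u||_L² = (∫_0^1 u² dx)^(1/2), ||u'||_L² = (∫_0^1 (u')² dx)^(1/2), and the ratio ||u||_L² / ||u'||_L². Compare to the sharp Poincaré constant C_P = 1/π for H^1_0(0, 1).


||u||_L² / ||u'||_L² = sqrt(14)/14 < C_P = 1/π.

u(x) = -3/2·x·(1 − x)^2, so u'(x) = -9*x^2/2 + 6*x - 3/2.
u(x) = -3/2·x·(1 − x)^2 vanishes at x = 0 and x = 1, so u ∈ H^1_0(0, 1). Differentiate via the product rule and integrate the resulting polynomials term by term.
  ∫_0^1 u² dx = ∫_0^1 (9*x^6/4 - 9*x^5 + 27*x^4/2 - 9*x^3 + 9*x^2/4) dx. Term by term:
    ∫_0^1 9*x^6/4 dx = 9/28;  ∫_0^1 -9*x^5 dx = -3/2;  ∫_0^1 27*x^4/2 dx = 27/10;
    ∫_0^1 -9*x^3 dx = -9/4;  ∫_0^1 9*x^2/4 dx = 3/4.
  Sum: 9/28 − 3/2 + 27/10 − 9/4 + 3/4 = 3/140.
  ∫_0^1 (u')² dx = ∫_0^1 (81*x^4/4 - 54*x^3 + 99*x^2/2 - 18*x + 9/4) dx. Term by term:
    ∫_0^1 81*x^4/4 dx = 81/20;  ∫_0^1 -54*x^3 dx = -27/2;  ∫_0^1 99*x^2/2 dx = 33/2;
    ∫_0^1 -18*x dx = -9;  ∫_0^1 9/4 dx = 9/4.
  Sum: 81/20 − 27/2 + 33/2 − 9 + 9/4 = 3/10.
∫_0^1 u² dx = 3/140, so ||u||_L² = sqrt(105)/70.
∫_0^1 (u')² dx = 3/10, so ||u'||_L² = sqrt(30)/10.
Ratio ||u||_L² / ||u'||_L² = sqrt(14)/14.
Sharp Poincaré constant on H^1_0(0, 1) is C_P = L/π = 1/π, achieved by sin(π·x).
A polynomial bump cannot attain the sharp Poincaré constant (only the first sine eigenfunction does), so the ratio is strictly less than C_P, consistent with ||u||_L² ≤ C_P ||u'||_L².


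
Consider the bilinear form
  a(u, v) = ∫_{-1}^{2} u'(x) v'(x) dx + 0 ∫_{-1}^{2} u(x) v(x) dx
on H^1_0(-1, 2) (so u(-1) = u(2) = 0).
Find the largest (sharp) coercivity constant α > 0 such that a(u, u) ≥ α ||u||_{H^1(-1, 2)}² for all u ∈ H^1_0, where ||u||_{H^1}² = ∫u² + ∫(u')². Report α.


α = π^2/(9 + π^2)

Coercivity of a(·,·) on H^1_0(-1, 2) means a(u, u) ≥ α ||u||_{H^1}² for every u ∈ H^1_0.
The interval has length L = 3, and Poincaré/coercivity depend only on L. Here a(u, u) = ∫(u')² + (0)·∫u².
Here c = 0, so a(u,u) = ∫(u')² alone. The condition a(u,u) ≥ α||u||_{H^1}² reads (1−α)∫(u')² ≥ (α−c)∫u². Any admissible α is ≤ 1 (rapidly oscillating u have ∫u²/∫(u')² → 0), and α = 1 would force 0 ≥ (1−c)∫u², impossible since c < 1; so 1−α > 0. By the sharp Poincaré inequality on H^1_0 of an interval of length L, ∫(u')² ≥ (π/L)²∫u² with equality for the first sine mode sin(π(x−x₀)/L) (x₀ the left endpoint), so the inequality holds for all u iff (1−α)(π/L)² ≥ α − c, i.e. α ≤ ((π/L)² + c)/((π/L)² + 1) = (1 + c(L/π)²)/(1 + (L/π)²). (Direct route, valid since c ≤ 0: Poincaré gives c∫u² ≥ c(L/π)²∫(u')², so a(u,u) ≥ (1 + c(L/π)²)∫(u')², while ||u||_{H^1}² ≤ (1 + (L/π)²)∫(u')²; dividing yields the same α.) With (π/L)² = π^2/9 and c = 0, the largest admissible constant is α = ((π/L)² + c)/((π/L)² + 1).
Simplifying, α = π^2/(9 + π^2).


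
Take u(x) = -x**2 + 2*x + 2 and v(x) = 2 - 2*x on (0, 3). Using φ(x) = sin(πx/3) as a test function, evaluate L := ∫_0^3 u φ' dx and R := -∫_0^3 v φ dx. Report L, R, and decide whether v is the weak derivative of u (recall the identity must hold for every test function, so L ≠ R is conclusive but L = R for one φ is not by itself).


LHS = 6/π, RHS = 6/π. Yes, v = u' weakly.

u(x) = -x**2 + 2*x + 2, classical derivative u'(x) = 2 - 2*x.
φ(x) = sin(πx/3), so φ'(x) = π*cos(π*x/3)/3.
Note φ(0) = φ(3) = 0, so the boundary term u·φ vanishes.
LHS = ∫_0^3 u(x) φ'(x) dx = ∫_0^3 (-π*x^2*cos(π*x/3)/3 + 2*π*x*cos(π*x/3)/3 + 2*π*cos(π*x/3)/3) dx. Term by term:
  ∫_0^3 2*π*cos(π*x/3)/3 dx = 0;  ∫_0^3 -π*x^2*cos(π*x/3)/3 dx = 18/π;  ∫_0^3 2*π*x*cos(π*x/3)/3 dx = -12/π.
Sum: 0 + 18/π − 12/π = 6/π.
So LHS = 6/π.
∫_0^3 v(x) φ(x) dx = ∫_0^3 (-2*x*sin(π*x/3) + 2*sin(π*x/3)) dx. Term by term:
  ∫_0^3 2*sin(π*x/3) dx = 12/π;  ∫_0^3 -2*x*sin(π*x/3) dx = -18/π.
Sum: 12/π − 18/π = -6/π.
So RHS = -∫_0^3 v(x) φ(x) dx = 6/π.
LHS = RHS, so the identity holds for this test φ.
Moreover u is smooth here and v(x) = u'(x) = 2 - 2*x pointwise, so the identity holds for every test function. Hence v is the weak derivative of u.


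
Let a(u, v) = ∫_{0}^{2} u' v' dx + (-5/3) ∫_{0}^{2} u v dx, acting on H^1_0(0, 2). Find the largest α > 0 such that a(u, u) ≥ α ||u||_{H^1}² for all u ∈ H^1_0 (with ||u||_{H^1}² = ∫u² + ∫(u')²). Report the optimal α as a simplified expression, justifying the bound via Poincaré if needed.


α = (-20/3 + π^2)/(4 + π^2)

Coercivity of a(·,·) on H^1_0(0, 2) means a(u, u) ≥ α ||u||_{H^1}² for every u ∈ H^1_0.
The interval has length L = 2, and Poincaré/coercivity depend only on L. Here a(u, u) = ∫(u')² + (-5/3)·∫u².
Here c = -5/3 < 0 with |c| < (π/L)² = π^2/4, so coercivity still holds. The condition a(u,u) ≥ α||u||_{H^1}² reads (1−α)∫(u')² ≥ (α−c)∫u². Any admissible α is ≤ 1 (rapidly oscillating u have ∫u²/∫(u')² → 0), and α = 1 would force 0 ≥ (1−c)∫u², impossible since c < 1; so 1−α > 0. By the sharp Poincaré inequality on H^1_0 of an interval of length L, ∫(u')² ≥ (π/L)²∫u² with equality for the first sine mode sin(π(x−x₀)/L) (x₀ the left endpoint), so the inequality holds for all u iff (1−α)(π/L)² ≥ α − c, i.e. α ≤ ((π/L)² + c)/((π/L)² + 1) = (1 + c(L/π)²)/(1 + (L/π)²). (Direct route, valid since c ≤ 0: Poincaré gives c∫u² ≥ c(L/π)²∫(u')², so a(u,u) ≥ (1 + c(L/π)²)∫(u')², while ||u||_{H^1}² ≤ (1 + (L/π)²)∫(u')²; dividing yields the same α.) With (π/L)² = π^2/4 and c = -5/3, the largest admissible constant is α = ((π/L)² + c)/((π/L)² + 1).
Simplifying, α = (-20/3 + π^2)/(4 + π^2).


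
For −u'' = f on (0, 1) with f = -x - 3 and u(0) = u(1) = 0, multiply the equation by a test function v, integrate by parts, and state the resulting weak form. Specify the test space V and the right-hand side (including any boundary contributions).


V = H^1_0(0, 1) (so v(0) = v(1) = 0); weak form: ∫_0^1 u'v' dx = ∫_0^1 (-x - 3) v dx for all v ∈ V.

Multiply both sides by a test function v and integrate from 0 to 1:
  ∫_0^1 −u''(x) v(x) dx = ∫_0^1 f(x) v(x) dx.
Integrate the LHS by parts once:
  ∫_0^1 −u'' v dx = −[u'(x) v(x)]_0^1 + ∫_0^1 u'(x) v'(x) dx.
Thus ∫_0^1 u'(x) v'(x) dx = ∫_0^1 f(x) v(x) dx + [u'(x) v(x)]_0^1.
Choose V so that boundary terms are either known or forced to vanish.
u is Dirichlet: u(0) = u(1) = 0. Let V = H^1_0(0, 1); then v(0) = v(1) = 0, and [u' v]_0^1 = 0.
Weak formulation: find u (satisfying any essential BC) such that ∫_0^1 u'(x) v'(x) dx = ∫_0^1 f v dx for all v ∈ V.
Substituting f(x) = -x - 3, the right-hand side is ∫_0^1 (-x - 3) v dx.


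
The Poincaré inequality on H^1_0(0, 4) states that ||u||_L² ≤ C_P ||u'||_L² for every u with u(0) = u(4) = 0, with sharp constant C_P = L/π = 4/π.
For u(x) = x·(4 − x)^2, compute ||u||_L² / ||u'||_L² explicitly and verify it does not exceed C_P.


||u||_L² / ||u'||_L² = 2*sqrt(14)/7 < C_P = 4/π.

u(x) = x·(4 − x)^2, so u'(x) = (x - 4)*(3*x - 4).
u(x) = x·(4 − x)^2 vanishes at x = 0 and x = 4, so u ∈ H^1_0(0, 4). Differentiate via the product rule and integrate the resulting polynomials term by term.
  ∫_0^4 u² dx = ∫_0^4 (x^6 - 16*x^5 + 96*x^4 - 256*x^3 + 256*x^2) dx. Term by term:
    ∫_0^4 x^6 dx = 16384/7;  ∫_0^4 -16*x^5 dx = -32768/3;  ∫_0^4 96*x^4 dx = 98304/5;
    ∫_0^4 -256*x^3 dx = -16384;  ∫_0^4 256*x^2 dx = 16384/3.
  Sum: 16384/7 − 32768/3 + 98304/5 − 16384 + 16384/3 = 16384/105.
  ∫_0^4 (u')² dx = ∫_0^4 (9*x^4 - 96*x^3 + 352*x^2 - 512*x + 256) dx. Term by term:
    ∫_0^4 9*x^4 dx = 9216/5;  ∫_0^4 -96*x^3 dx = -6144;  ∫_0^4 352*x^2 dx = 22528/3;
    ∫_0^4 -512*x dx = -4096;  ∫_0^4 256 dx = 1024.
  Sum: 9216/5 − 6144 + 22528/3 − 4096 + 1024 = 2048/15.
∫_0^4 u² dx = 16384/105, so ||u||_L² = 128*sqrt(105)/105.
∫_0^4 (u')² dx = 2048/15, so ||u'||_L² = 32*sqrt(30)/15.
Ratio ||u||_L² / ||u'||_L² = 2*sqrt(14)/7.
Sharp Poincaré constant on H^1_0(0, 4) is C_P = L/π = 4/π, achieved by sin(π/4·x).
A polynomial bump cannot attain the sharp Poincaré constant (only the first sine eigenfunction does), so the ratio is strictly less than C_P, consistent with ||u||_L² ≤ C_P ||u'||_L².
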